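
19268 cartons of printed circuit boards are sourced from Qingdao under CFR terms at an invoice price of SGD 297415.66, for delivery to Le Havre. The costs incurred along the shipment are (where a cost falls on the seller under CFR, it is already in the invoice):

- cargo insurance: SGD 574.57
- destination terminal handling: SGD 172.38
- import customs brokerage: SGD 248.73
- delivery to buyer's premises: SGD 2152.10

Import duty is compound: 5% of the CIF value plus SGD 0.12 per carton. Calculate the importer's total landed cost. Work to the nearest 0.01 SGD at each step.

CFR: the seller pays costs through ocean freight to the destination port, but not insurance.
CIF value = CFR price + insurance = 297415.66 + 574.57 = 297990.23
Ad valorem component: 297990.23 × 5% = 14899.51
Specific component: 19268 × 0.12 = 2312.16
Import duty = 14899.51 + 2312.16 = 17211.67
Buyer bears: insurance 574.57 + destination terminal 172.38 + brokerage 248.73 + delivery 2152.10 + duty 17211.67 = 20359.45
Landed cost = invoice 297415.66 + 20359.45 = 317775.11

Total landed cost: SGD 317775.11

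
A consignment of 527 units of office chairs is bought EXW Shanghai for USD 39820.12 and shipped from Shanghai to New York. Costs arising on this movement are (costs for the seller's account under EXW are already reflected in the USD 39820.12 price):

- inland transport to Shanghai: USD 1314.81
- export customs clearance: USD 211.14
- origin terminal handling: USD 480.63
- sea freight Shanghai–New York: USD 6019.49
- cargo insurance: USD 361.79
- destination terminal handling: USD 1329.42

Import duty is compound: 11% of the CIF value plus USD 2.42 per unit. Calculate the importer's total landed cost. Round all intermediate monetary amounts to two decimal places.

EXW: the seller makes goods available at their premises; the buyer bears all onward costs.
CIF value = EXW price + inland to port + export clearance + origin terminal + freight + insurance = 39820.12 + 1314.81 + 211.14 + 480.63 + 6019.49 + 361.79 = 48207.98
Ad valorem component: 48207.98 × 11% = 5302.88
Specific component: 527 × 2.42 = 1275.34
Import duty = 5302.88 + 1275.34 = 6578.22
Buyer bears: inland to port 1314.81 + export clearance 211.14 + origin terminal 480.63 + freight 6019.49 + insurance 361.79 + destination terminal 1329.42 + duty 6578.22 = 16295.50
Landed cost = invoice 39820.12 + 16295.50 = 56115.62

Total landed cost: USD 56115.62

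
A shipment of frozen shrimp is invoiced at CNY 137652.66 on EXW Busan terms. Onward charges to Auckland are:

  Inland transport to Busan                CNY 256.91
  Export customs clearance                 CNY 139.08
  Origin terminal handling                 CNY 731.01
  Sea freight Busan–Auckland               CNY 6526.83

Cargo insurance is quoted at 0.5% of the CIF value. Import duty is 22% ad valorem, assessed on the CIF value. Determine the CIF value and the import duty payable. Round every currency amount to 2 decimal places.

CIF value: CNY 146036.67; import duty: CNY 32128.07

Let C be the CIF value. C = EXW price + pre-shipment costs + freight + 0.5% × C
C − 0.5% × C = 137652.66 + 256.91 + 139.08 + 731.01 + 6526.83
0.995 × C = 145306.49
C = 145306.49 / 0.995 = 146036.67
Insurance premium = 0.5% × 146036.67 = 730.18
Import duty = 146036.67 × 22% = 32128.07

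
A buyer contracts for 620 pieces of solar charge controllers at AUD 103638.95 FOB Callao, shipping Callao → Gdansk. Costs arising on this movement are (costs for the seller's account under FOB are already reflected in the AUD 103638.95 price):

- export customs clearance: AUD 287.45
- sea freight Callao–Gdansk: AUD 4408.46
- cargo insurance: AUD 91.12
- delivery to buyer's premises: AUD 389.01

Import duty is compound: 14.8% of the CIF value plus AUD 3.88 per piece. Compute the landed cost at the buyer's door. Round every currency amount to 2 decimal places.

Total landed cost: AUD 126937.64

FOB: the seller bears costs until goods are on board at the origin port; the buyer bears freight, insurance and all costs thereafter.
Already in the invoice (seller's account under FOB): export clearance — exclude.
CIF value = FOB price + freight + insurance = 103638.95 + 4408.46 + 91.12 = 108138.53
Ad valorem component: 108138.53 × 14.8% = 16004.50
Specific component: 620 × 3.88 = 2405.60
Import duty = 16004.50 + 2405.60 = 18410.10
Buyer bears: freight 4408.46 + insurance 91.12 + delivery 389.01 + duty 18410.10 = 23298.69
Landed cost = invoice 103638.95 + 23298.69 = 126937.64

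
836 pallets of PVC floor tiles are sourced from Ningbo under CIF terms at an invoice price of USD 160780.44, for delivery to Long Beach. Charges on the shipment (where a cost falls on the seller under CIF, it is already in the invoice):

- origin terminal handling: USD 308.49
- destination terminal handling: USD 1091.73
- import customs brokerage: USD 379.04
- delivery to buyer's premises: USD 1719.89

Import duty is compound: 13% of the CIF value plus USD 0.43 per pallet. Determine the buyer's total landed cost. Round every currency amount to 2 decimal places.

CIF: the seller pays costs through ocean freight and marine insurance to the destination port.
Already in the invoice (seller's account under CIF): origin terminal — exclude.
The CIF price already equals the CIF value: 160780.44
Ad valorem component: 160780.44 × 13% = 20901.46
Specific component: 836 × 0.43 = 359.48
Import duty = 20901.46 + 359.48 = 21260.94
Buyer bears: destination terminal 1091.73 + brokerage 379.04 + delivery 1719.89 + duty 21260.94 = 24451.60
Landed cost = invoice 160780.44 + 24451.60 = 185232.04

Total landed cost: USD 185232.04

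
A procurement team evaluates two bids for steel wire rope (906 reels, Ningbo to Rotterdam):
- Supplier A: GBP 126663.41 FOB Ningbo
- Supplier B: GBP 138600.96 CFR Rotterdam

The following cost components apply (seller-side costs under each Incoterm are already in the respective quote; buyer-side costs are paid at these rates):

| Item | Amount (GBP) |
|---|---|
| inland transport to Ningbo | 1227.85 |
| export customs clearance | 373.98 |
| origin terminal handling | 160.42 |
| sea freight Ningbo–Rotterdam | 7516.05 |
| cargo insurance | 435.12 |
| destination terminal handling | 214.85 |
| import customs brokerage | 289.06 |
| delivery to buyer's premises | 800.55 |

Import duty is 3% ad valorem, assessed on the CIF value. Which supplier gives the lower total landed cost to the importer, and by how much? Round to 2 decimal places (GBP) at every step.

Supplier A (FOB):
CIF value = FOB price + freight + insurance = 126663.41 + 7516.05 + 435.12 = 134614.58
Import duty = 134614.58 × 3% = 4038.44
Buyer bears (A): 7516.05 + 435.12 + 214.85 + 289.06 + 800.55 = 9255.63
Landed cost (A) = invoice 126663.41 + 9255.63 + duty 4038.44 = 139957.48
Supplier B (CFR):
CIF value = CFR price + insurance = 138600.96 + 435.12 = 139036.08
Import duty = 139036.08 × 3% = 4171.08
Buyer bears (B): 435.12 + 214.85 + 289.06 + 800.55 = 1739.58
Landed cost (B) = invoice 138600.96 + 1739.58 + duty 4171.08 = 144511.62
Difference = |139957.48 − 144511.62| = 4554.14

Supplier A is cheaper by GBP 4554.14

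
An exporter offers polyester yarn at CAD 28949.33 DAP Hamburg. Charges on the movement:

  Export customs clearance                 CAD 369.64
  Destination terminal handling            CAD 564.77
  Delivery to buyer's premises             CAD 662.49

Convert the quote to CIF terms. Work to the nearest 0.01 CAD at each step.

Not relevant to the conversion: export clearance — on the seller under both DAP and CIF; already in the DAP price and stays in the CIF price.
From DAP to CIF, the seller no longer bears: destination terminal, delivery.
CIF price = 28949.33 − 564.77 − 662.49 = 27722.07

CIF price: CAD 27722.07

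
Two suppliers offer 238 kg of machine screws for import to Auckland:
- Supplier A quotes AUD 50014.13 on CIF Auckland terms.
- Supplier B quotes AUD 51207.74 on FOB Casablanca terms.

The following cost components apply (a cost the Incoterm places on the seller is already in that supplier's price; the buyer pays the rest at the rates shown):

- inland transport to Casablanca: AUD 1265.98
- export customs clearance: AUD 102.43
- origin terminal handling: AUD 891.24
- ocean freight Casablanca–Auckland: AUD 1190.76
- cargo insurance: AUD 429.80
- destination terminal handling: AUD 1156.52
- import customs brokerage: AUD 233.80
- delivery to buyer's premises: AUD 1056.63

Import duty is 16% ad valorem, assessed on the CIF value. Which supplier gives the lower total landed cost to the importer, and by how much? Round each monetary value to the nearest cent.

Supplier A (CIF):
The CIF price already equals the CIF value: 50014.13
Import duty = 50014.13 × 16% = 8002.26
Buyer bears (A): 1156.52 + 233.80 + 1056.63 = 2446.95
Landed cost (A) = invoice 50014.13 + 2446.95 + duty 8002.26 = 60463.34
Supplier B (FOB):
CIF value = FOB price + freight + insurance = 51207.74 + 1190.76 + 429.80 = 52828.30
Import duty = 52828.30 × 16% = 8452.53
Buyer bears (B): 1190.76 + 429.80 + 1156.52 + 233.80 + 1056.63 = 4067.51
Landed cost (B) = invoice 51207.74 + 4067.51 + duty 8452.53 = 63727.78
Difference = |60463.34 − 63727.78| = 3264.44

Supplier A is cheaper by AUD 3264.44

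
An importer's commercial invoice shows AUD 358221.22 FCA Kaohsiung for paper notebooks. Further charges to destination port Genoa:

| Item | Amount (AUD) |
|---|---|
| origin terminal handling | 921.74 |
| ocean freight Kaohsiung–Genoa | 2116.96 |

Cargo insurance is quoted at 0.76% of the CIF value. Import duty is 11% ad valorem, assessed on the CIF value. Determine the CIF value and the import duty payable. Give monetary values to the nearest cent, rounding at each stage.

Let C be the CIF value. C = FCA price + pre-shipment costs + freight + 0.76% × C
C − 0.76% × C = 358221.22 + 921.74 + 2116.96
0.9924 × C = 361259.92
C = 361259.92 / 0.9924 = 364026.52
Insurance premium = 0.76% × 364026.52 = 2766.60
Import duty = 364026.52 × 11% = 40042.92

CIF value: AUD 364026.52; import duty: AUD 40042.92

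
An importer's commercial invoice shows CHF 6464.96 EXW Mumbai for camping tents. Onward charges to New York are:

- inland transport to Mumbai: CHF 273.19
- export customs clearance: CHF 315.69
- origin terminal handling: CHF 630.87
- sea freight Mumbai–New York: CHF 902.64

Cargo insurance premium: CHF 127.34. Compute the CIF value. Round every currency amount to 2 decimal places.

CIF value: CHF 8714.69

CIF = EXW price + pre-shipment costs + freight + insurance
CIF = 6464.96 + 273.19 + 315.69 + 630.87 + 902.64 + 127.34 = 8714.69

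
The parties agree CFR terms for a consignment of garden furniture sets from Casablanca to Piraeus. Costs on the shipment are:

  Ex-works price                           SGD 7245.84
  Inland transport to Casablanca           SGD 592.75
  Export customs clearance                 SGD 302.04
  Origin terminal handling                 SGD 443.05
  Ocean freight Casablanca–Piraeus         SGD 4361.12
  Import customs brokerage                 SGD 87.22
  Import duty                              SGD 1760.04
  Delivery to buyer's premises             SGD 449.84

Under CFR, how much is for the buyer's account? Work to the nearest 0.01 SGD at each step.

Buyer's account: SGD 2297.10

CFR: the seller pays costs through ocean freight to the destination port, but not insurance.
Seller's account: goods 7245.84 + inland to port 592.75 + export clearance 302.04 + origin terminal 443.05 + freight 4361.12 = 12944.80
Buyer's account: brokerage 87.22 + duty 1760.04 + delivery 449.84 = 2297.10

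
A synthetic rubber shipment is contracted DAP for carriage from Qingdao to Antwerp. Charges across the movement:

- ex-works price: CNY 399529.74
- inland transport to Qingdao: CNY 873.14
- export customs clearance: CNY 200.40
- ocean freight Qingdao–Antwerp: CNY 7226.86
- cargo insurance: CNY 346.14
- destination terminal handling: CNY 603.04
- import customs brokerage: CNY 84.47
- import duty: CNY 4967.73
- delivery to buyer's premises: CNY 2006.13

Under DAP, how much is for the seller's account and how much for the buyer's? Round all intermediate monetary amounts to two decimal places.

Seller: CNY 410785.45; buyer: CNY 5052.20

DAP: the seller bears all costs to the named destination except import duty and clearance.
Seller's account: goods 399529.74 + inland to port 873.14 + export clearance 200.40 + freight 7226.86 + insurance 346.14 + destination terminal 603.04 + delivery 2006.13 = 410785.45
Buyer's account: brokerage 84.47 + duty 4967.73 = 5052.20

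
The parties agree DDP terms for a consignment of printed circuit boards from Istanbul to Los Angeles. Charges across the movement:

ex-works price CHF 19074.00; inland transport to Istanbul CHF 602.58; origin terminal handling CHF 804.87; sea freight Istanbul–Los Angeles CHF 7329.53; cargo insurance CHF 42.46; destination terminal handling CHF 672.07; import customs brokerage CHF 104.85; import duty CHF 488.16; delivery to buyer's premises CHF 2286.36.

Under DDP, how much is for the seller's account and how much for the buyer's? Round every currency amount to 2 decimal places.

Seller: CHF 31404.88; buyer: CHF 0.00

DDP: the seller bears all costs including import duty.
Seller's account: goods 19074.00 + inland to port 602.58 + origin terminal 804.87 + freight 7329.53 + insurance 42.46 + destination terminal 672.07 + brokerage 104.85 + duty 488.16 + delivery 2286.36 = 31404.88
Buyer's account: 0.00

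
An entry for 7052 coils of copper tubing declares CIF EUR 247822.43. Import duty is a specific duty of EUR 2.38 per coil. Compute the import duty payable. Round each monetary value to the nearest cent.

Import duty = 7052 × 2.38 = 16783.76

Import duty: EUR 16783.76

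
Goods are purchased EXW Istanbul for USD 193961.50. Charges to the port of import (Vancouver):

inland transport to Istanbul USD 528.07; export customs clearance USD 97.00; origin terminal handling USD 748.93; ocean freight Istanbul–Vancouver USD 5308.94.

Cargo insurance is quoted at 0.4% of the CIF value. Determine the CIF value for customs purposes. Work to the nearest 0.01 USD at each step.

CIF value: USD 201450.24

Let C be the CIF value. C = EXW price + pre-shipment costs + freight + 0.4% × C
C − 0.4% × C = 193961.50 + 528.07 + 97.00 + 748.93 + 5308.94
0.996 × C = 200644.44
C = 200644.44 / 0.996 = 201450.24
Insurance premium = 0.4% × 201450.24 = 805.80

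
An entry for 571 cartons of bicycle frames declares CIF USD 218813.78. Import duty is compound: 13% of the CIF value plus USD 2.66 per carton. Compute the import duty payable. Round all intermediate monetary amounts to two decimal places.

Import duty: USD 29964.65

Ad valorem component: 218813.78 × 13% = 28445.79
Specific component: 571 × 2.66 = 1518.86
Import duty = 28445.79 + 1518.86 = 29964.65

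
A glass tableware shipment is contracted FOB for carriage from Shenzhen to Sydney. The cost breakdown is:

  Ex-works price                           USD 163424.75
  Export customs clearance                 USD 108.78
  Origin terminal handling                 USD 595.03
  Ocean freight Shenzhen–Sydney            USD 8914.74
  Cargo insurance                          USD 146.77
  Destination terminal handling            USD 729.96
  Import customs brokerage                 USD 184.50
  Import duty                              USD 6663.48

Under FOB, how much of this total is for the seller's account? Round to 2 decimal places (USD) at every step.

Seller's account: USD 164128.56

FOB: the seller bears costs until goods are on board at the origin port; the buyer bears freight, insurance and all costs thereafter.
Seller's account: goods 163424.75 + export clearance 108.78 + origin terminal 595.03 = 164128.56
Buyer's account: freight 8914.74 + insurance 146.77 + destination terminal 729.96 + brokerage 184.50 + duty 6663.48 = 16639.45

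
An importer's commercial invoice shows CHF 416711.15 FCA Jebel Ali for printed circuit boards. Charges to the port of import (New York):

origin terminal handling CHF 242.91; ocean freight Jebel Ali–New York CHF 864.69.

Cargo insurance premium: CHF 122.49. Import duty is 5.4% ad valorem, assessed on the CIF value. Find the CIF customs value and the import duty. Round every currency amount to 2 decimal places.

CIF value: CHF 417941.24; import duty: CHF 22568.83

CIF = FCA price + pre-shipment costs + freight + insurance
CIF = 416711.15 + 242.91 + 864.69 + 122.49 = 417941.24
Import duty = 417941.24 × 5.4% = 22568.83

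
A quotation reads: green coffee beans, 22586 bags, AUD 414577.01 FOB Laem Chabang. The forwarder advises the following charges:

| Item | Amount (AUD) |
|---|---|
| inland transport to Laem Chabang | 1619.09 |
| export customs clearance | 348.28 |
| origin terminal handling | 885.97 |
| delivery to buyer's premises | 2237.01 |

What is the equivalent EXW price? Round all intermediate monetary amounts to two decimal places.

EXW price: AUD 411723.67

Not relevant to the conversion: delivery — on the buyer under both terms; not part of either seller's price.
From FOB to EXW, the seller no longer bears: inland to port, export clearance, origin terminal.
EXW price = 414577.01 − 1619.09 − 348.28 − 885.97 = 411723.67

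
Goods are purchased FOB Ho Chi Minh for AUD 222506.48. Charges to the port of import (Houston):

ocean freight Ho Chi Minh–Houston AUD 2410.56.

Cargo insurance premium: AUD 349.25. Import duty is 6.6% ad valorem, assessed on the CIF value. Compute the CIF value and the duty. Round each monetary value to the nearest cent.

CIF value: AUD 225266.29; import duty: AUD 14867.58

CIF = FOB price + freight + insurance
CIF = 222506.48 + 2410.56 + 349.25 = 225266.29
Import duty = 225266.29 × 6.6% = 14867.58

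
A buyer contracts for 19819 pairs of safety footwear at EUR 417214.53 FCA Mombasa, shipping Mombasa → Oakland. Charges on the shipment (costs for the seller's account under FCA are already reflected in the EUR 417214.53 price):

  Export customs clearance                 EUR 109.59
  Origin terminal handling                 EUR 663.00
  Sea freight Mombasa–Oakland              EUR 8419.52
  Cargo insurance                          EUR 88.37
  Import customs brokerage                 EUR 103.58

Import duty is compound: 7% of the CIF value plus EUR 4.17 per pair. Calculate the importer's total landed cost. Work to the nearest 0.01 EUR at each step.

FCA: the seller delivers export-cleared goods to the carrier; the buyer bears costs from that point.
Already in the invoice (seller's account under FCA): export clearance — exclude.
CIF value = FCA price + origin terminal + freight + insurance = 417214.53 + 663.00 + 8419.52 + 88.37 = 426385.42
Ad valorem component: 426385.42 × 7% = 29846.98
Specific component: 19819 × 4.17 = 82645.23
Import duty = 29846.98 + 82645.23 = 112492.21
Buyer bears: origin terminal 663.00 + freight 8419.52 + insurance 88.37 + brokerage 103.58 + duty 112492.21 = 121766.68
Landed cost = invoice 417214.53 + 121766.68 = 538981.21

Total landed cost: EUR 538981.21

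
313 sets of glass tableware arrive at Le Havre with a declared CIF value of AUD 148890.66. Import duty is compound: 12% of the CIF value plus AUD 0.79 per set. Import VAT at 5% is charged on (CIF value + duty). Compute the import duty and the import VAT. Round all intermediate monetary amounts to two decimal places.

Import duty: AUD 18114.15; import VAT: AUD 8350.24

Ad valorem component: 148890.66 × 12% = 17866.88
Specific component: 313 × 0.79 = 247.27
Import duty = 17866.88 + 247.27 = 18114.15
VAT base = CIF + duty = 148890.66 + 18114.15 = 167004.81
Import VAT = 167004.81 × 5% = 8350.24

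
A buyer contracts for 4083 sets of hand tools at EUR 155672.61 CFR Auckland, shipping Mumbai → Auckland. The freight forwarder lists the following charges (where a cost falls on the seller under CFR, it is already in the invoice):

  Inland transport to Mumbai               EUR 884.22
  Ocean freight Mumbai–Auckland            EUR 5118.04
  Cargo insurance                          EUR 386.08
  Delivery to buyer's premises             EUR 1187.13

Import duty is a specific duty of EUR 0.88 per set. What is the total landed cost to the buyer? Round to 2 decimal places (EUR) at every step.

CFR: the seller pays costs through ocean freight to the destination port, but not insurance.
Already in the invoice (seller's account under CFR): inland to port, freight — exclude.
CIF value = CFR price + insurance = 155672.61 + 386.08 = 156058.69
Import duty = 4083 × 0.88 = 3593.04
Buyer bears: insurance 386.08 + delivery 1187.13 + duty 3593.04 = 5166.25
Landed cost = invoice 155672.61 + 5166.25 = 160838.86

Total landed cost: EUR 160838.86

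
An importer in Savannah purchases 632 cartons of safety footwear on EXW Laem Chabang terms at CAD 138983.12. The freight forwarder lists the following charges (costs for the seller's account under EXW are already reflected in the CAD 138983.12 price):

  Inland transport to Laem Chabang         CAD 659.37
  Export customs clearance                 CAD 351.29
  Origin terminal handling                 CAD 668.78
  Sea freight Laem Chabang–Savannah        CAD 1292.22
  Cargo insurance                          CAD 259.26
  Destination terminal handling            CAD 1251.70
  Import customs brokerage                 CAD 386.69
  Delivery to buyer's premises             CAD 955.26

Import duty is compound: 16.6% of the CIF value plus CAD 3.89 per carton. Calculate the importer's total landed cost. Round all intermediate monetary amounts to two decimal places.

Total landed cost: CAD 170873.70

EXW: the seller makes goods available at their premises; the buyer bears all onward costs.
CIF value = EXW price + inland to port + export clearance + origin terminal + freight + insurance = 138983.12 + 659.37 + 351.29 + 668.78 + 1292.22 + 259.26 = 142214.04
Ad valorem component: 142214.04 × 16.6% = 23607.53
Specific component: 632 × 3.89 = 2458.48
Import duty = 23607.53 + 2458.48 = 26066.01
Buyer bears: inland to port 659.37 + export clearance 351.29 + origin terminal 668.78 + freight 1292.22 + insurance 259.26 + destination terminal 1251.70 + brokerage 386.69 + delivery 955.26 + duty 26066.01 = 31890.58
Landed cost = invoice 138983.12 + 31890.58 = 170873.70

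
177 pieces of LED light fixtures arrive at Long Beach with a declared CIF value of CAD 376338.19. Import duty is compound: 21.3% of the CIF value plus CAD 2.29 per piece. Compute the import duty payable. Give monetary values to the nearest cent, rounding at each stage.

Import duty: CAD 80565.36

Ad valorem component: 376338.19 × 21.3% = 80160.03
Specific component: 177 × 2.29 = 405.33
Import duty = 80160.03 + 405.33 = 80565.36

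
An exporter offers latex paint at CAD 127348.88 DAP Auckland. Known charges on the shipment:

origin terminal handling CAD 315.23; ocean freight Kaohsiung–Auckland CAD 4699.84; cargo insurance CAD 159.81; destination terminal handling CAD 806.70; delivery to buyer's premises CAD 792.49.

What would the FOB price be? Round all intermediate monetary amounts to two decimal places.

Not relevant to the conversion: origin terminal — on the seller under both DAP and FOB; already in the DAP price and stays in the FOB price.
From DAP to FOB, the seller no longer bears: freight, insurance, destination terminal, delivery.
FOB price = 127348.88 − 4699.84 − 159.81 − 806.70 − 792.49 = 120890.04

FOB price: CAD 120890.04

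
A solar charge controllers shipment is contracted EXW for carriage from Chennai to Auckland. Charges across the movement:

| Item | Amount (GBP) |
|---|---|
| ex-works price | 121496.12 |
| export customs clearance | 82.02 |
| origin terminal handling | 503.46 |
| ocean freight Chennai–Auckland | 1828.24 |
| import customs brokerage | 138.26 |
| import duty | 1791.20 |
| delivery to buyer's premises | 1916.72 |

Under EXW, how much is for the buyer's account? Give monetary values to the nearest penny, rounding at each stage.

EXW: the seller makes goods available at their premises; the buyer bears all onward costs.
Seller's account: goods 121496.12 = 121496.12
Buyer's account: export clearance 82.02 + origin terminal 503.46 + freight 1828.24 + brokerage 138.26 + duty 1791.20 + delivery 1916.72 = 6259.90

Buyer's account: GBP 6259.90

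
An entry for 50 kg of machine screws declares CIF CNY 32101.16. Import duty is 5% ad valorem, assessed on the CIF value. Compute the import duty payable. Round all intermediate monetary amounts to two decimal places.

Import duty = 32101.16 × 5% = 1605.06

Import duty: CNY 1605.06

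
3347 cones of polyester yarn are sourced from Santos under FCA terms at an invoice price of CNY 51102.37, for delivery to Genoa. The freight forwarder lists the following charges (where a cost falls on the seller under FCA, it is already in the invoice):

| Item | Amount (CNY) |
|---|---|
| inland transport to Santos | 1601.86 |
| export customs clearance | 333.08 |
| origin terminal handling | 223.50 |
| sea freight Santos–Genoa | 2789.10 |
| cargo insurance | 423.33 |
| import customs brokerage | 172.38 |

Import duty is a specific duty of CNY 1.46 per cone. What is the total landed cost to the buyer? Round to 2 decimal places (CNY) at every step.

FCA: the seller delivers export-cleared goods to the carrier; the buyer bears costs from that point.
Already in the invoice (seller's account under FCA): inland to port, export clearance — exclude.
CIF value = FCA price + origin terminal + freight + insurance = 51102.37 + 223.50 + 2789.10 + 423.33 = 54538.30
Import duty = 3347 × 1.46 = 4886.62
Buyer bears: origin terminal 223.50 + freight 2789.10 + insurance 423.33 + brokerage 172.38 + duty 4886.62 = 8494.93
Landed cost = invoice 51102.37 + 8494.93 = 59597.30

Total landed cost: CNY 59597.30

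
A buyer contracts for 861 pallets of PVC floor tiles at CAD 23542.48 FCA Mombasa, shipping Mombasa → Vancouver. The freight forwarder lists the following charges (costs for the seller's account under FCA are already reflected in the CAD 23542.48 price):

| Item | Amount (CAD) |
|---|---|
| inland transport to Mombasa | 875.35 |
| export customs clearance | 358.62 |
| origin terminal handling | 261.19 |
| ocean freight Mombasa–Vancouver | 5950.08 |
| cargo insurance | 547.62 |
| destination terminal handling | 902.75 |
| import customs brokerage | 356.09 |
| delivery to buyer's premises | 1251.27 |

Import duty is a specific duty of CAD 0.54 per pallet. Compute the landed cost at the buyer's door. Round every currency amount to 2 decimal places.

Total landed cost: CAD 33276.42

FCA: the seller delivers export-cleared goods to the carrier; the buyer bears costs from that point.
Already in the invoice (seller's account under FCA): inland to port, export clearance — exclude.
CIF value = FCA price + origin terminal + freight + insurance = 23542.48 + 261.19 + 5950.08 + 547.62 = 30301.37
Import duty = 861 × 0.54 = 464.94
Buyer bears: origin terminal 261.19 + freight 5950.08 + insurance 547.62 + destination terminal 902.75 + brokerage 356.09 + delivery 1251.27 + duty 464.94 = 9733.94
Landed cost = invoice 23542.48 + 9733.94 = 33276.42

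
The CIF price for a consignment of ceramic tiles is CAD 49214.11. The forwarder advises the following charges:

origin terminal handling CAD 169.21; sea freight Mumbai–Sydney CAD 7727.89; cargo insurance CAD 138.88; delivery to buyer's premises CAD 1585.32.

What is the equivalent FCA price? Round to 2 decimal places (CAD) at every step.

FCA price: CAD 41178.13

Not relevant to the conversion: delivery — on the buyer under both terms; not part of either seller's price.
From CIF to FCA, the seller no longer bears: origin terminal, freight, insurance.
FCA price = 49214.11 − 169.21 − 7727.89 − 138.88 = 41178.13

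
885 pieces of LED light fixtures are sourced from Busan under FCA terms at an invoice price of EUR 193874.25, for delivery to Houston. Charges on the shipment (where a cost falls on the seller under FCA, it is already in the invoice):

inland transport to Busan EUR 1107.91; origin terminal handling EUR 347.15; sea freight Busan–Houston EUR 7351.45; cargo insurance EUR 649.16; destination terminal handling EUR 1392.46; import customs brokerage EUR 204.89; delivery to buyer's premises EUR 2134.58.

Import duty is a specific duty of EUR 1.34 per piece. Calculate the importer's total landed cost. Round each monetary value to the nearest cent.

FCA: the seller delivers export-cleared goods to the carrier; the buyer bears costs from that point.
Already in the invoice (seller's account under FCA): inland to port — exclude.
CIF value = FCA price + origin terminal + freight + insurance = 193874.25 + 347.15 + 7351.45 + 649.16 = 202222.01
Import duty = 885 × 1.34 = 1185.90
Buyer bears: origin terminal 347.15 + freight 7351.45 + insurance 649.16 + destination terminal 1392.46 + brokerage 204.89 + delivery 2134.58 + duty 1185.90 = 13265.59
Landed cost = invoice 193874.25 + 13265.59 = 207139.84

Total landed cost: EUR 207139.84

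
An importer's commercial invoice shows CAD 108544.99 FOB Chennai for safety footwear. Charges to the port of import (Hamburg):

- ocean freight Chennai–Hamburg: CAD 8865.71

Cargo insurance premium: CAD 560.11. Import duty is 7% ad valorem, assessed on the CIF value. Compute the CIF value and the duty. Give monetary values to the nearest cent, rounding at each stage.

CIF value: CAD 117970.81; import duty: CAD 8257.96

CIF = FOB price + freight + insurance
CIF = 108544.99 + 8865.71 + 560.11 = 117970.81
Import duty = 117970.81 × 7% = 8257.96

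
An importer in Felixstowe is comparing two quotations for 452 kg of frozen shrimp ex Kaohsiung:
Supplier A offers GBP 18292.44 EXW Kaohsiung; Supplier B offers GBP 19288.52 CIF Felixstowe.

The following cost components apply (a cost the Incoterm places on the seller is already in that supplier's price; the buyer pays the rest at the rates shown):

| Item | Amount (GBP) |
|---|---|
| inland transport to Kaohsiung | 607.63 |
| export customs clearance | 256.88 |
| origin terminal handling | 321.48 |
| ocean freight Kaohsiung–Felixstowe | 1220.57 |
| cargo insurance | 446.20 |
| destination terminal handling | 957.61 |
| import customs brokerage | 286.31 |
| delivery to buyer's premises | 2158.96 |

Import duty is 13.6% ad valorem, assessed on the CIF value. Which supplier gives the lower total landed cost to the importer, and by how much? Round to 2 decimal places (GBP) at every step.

Supplier A (EXW):
CIF value = EXW price + inland to port + export clearance + origin terminal + freight + insurance = 18292.44 + 607.63 + 256.88 + 321.48 + 1220.57 + 446.20 = 21145.20
Import duty = 21145.20 × 13.6% = 2875.75
Buyer bears (A): 607.63 + 256.88 + 321.48 + 1220.57 + 446.20 + 957.61 + 286.31 + 2158.96 = 6255.64
Landed cost (A) = invoice 18292.44 + 6255.64 + duty 2875.75 = 27423.83
Supplier B (CIF):
The CIF price already equals the CIF value: 19288.52
Import duty = 19288.52 × 13.6% = 2623.24
Buyer bears (B): 957.61 + 286.31 + 2158.96 = 3402.88
Landed cost (B) = invoice 19288.52 + 3402.88 + duty 2623.24 = 25314.64
Difference = |27423.83 − 25314.64| = 2109.19

Supplier B is cheaper by GBP 2109.19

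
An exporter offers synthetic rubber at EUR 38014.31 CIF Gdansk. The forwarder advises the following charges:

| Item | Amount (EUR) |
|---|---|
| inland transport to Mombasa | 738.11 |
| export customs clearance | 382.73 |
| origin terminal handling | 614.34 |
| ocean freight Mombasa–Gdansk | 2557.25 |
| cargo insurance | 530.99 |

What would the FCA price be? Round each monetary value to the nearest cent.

Not relevant to the conversion: inland to port, export clearance — on the seller under both CIF and FCA; already in the CIF price and stays in the FCA price.
From CIF to FCA, the seller no longer bears: origin terminal, freight, insurance.
FCA price = 38014.31 − 614.34 − 2557.25 − 530.99 = 34311.73

FCA price: EUR 34311.73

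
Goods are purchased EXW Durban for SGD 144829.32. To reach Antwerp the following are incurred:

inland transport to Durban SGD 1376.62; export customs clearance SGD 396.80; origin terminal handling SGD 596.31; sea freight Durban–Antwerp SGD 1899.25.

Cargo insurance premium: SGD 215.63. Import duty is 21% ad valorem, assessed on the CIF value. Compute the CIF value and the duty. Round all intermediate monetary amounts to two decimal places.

CIF = EXW price + pre-shipment costs + freight + insurance
CIF = 144829.32 + 1376.62 + 396.80 + 596.31 + 1899.25 + 215.63 = 149313.93
Import duty = 149313.93 × 21% = 31355.93

CIF value: SGD 149313.93; import duty: SGD 31355.93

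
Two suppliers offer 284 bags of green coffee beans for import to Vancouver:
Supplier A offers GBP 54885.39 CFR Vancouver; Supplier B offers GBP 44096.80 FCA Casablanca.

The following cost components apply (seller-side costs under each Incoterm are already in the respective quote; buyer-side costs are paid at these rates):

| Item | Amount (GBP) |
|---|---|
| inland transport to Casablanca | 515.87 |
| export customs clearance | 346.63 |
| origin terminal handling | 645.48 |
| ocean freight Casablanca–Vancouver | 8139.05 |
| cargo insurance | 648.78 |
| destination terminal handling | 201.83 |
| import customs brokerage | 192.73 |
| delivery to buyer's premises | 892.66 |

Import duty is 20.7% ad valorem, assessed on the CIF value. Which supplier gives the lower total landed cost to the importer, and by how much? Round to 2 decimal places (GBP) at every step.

Supplier A (CFR):
CIF value = CFR price + insurance = 54885.39 + 648.78 = 55534.17
Import duty = 55534.17 × 20.7% = 11495.57
Buyer bears (A): 648.78 + 201.83 + 192.73 + 892.66 = 1936.00
Landed cost (A) = invoice 54885.39 + 1936.00 + duty 11495.57 = 68316.96
Supplier B (FCA):
CIF value = FCA price + origin terminal + freight + insurance = 44096.80 + 645.48 + 8139.05 + 648.78 = 53530.11
Import duty = 53530.11 × 20.7% = 11080.73
Buyer bears (B): 645.48 + 8139.05 + 648.78 + 201.83 + 192.73 + 892.66 = 10720.53
Landed cost (B) = invoice 44096.80 + 10720.53 + duty 11080.73 = 65898.06
Difference = |68316.96 − 65898.06| = 2418.90

Supplier B is cheaper by GBP 2418.90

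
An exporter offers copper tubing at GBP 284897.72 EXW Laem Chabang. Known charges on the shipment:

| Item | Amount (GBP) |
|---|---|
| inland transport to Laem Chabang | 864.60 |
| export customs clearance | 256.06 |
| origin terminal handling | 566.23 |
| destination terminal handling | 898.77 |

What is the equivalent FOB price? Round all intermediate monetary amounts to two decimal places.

Not relevant to the conversion: destination terminal — on the buyer under both terms; not part of either seller's price.
From EXW to FOB, the seller additionally bears: inland to port, export clearance, origin terminal.
FOB price = 284897.72 + 864.60 + 256.06 + 566.23 = 286584.61

FOB price: GBP 286584.61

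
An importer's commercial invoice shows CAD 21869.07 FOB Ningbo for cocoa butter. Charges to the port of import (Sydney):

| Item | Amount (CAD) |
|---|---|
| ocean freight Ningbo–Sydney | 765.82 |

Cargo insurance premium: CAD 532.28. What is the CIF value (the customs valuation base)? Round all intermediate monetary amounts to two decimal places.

CIF = FOB price + freight + insurance
CIF = 21869.07 + 765.82 + 532.28 = 23167.17

CIF value: CAD 23167.17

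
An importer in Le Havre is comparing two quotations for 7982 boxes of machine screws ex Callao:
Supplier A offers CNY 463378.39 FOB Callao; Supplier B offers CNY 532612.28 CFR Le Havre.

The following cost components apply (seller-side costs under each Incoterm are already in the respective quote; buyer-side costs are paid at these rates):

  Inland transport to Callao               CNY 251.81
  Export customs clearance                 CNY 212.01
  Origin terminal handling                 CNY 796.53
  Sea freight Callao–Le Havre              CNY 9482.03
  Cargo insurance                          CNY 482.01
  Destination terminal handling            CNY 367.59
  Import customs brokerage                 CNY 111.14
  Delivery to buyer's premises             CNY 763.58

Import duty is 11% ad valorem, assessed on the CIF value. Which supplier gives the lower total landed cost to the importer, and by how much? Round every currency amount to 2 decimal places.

Supplier A is cheaper by CNY 66324.56

Supplier A (FOB):
CIF value = FOB price + freight + insurance = 463378.39 + 9482.03 + 482.01 = 473342.43
Import duty = 473342.43 × 11% = 52067.67
Buyer bears (A): 9482.03 + 482.01 + 367.59 + 111.14 + 763.58 = 11206.35
Landed cost (A) = invoice 463378.39 + 11206.35 + duty 52067.67 = 526652.41
Supplier B (CFR):
CIF value = CFR price + insurance = 532612.28 + 482.01 = 533094.29
Import duty = 533094.29 × 11% = 58640.37
Buyer bears (B): 482.01 + 367.59 + 111.14 + 763.58 = 1724.32
Landed cost (B) = invoice 532612.28 + 1724.32 + duty 58640.37 = 592976.97
Difference = |526652.41 − 592976.97| = 66324.56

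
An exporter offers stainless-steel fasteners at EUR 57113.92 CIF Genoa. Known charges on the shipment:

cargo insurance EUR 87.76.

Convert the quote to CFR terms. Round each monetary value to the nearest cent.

CFR price: EUR 57026.16

From CIF to CFR, the seller no longer bears: insurance.
CFR price = 57113.92 − 87.76 = 57026.16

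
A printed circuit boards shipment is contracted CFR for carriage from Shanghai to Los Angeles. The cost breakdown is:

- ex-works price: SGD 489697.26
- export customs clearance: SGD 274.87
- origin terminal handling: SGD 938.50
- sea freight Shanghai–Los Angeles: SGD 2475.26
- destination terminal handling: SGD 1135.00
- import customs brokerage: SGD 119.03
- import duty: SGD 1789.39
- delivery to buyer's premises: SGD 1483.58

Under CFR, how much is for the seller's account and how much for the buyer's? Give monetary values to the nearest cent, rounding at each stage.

Seller: SGD 493385.89; buyer: SGD 4527.00

CFR: the seller pays costs through ocean freight to the destination port, but not insurance.
Seller's account: goods 489697.26 + export clearance 274.87 + origin terminal 938.50 + freight 2475.26 = 493385.89
Buyer's account: destination terminal 1135.00 + brokerage 119.03 + duty 1789.39 + delivery 1483.58 = 4527.00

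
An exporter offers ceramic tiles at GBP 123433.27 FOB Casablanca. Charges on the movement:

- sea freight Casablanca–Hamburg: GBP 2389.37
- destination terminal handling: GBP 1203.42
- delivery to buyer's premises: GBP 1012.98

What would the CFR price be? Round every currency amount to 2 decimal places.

Not relevant to the conversion: destination terminal, delivery — on the buyer under both terms; not part of either seller's price.
From FOB to CFR, the seller additionally bears: freight.
CFR price = 123433.27 + 2389.37 = 125822.64

CFR price: GBP 125822.64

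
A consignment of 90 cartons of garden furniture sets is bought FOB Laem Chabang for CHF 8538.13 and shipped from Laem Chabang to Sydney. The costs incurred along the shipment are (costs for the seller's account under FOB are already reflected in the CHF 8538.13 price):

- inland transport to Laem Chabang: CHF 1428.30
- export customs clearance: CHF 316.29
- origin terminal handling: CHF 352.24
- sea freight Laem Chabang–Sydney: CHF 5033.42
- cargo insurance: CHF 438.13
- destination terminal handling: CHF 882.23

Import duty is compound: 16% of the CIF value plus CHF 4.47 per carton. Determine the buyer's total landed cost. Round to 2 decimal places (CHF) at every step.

Total landed cost: CHF 17535.76

FOB: the seller bears costs until goods are on board at the origin port; the buyer bears freight, insurance and all costs thereafter.
Already in the invoice (seller's account under FOB): inland to port, export clearance, origin terminal — exclude.
CIF value = FOB price + freight + insurance = 8538.13 + 5033.42 + 438.13 = 14009.68
Ad valorem component: 14009.68 × 16% = 2241.55
Specific component: 90 × 4.47 = 402.30
Import duty = 2241.55 + 402.30 = 2643.85
Buyer bears: freight 5033.42 + insurance 438.13 + destination terminal 882.23 + duty 2643.85 = 8997.63
Landed cost = invoice 8538.13 + 8997.63 = 17535.76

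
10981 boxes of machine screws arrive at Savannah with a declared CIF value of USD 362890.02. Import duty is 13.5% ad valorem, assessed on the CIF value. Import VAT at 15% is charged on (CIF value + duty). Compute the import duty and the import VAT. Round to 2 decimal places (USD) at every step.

Import duty: USD 48990.15; import VAT: USD 61782.03

Import duty = 362890.02 × 13.5% = 48990.15
VAT base = CIF + duty = 362890.02 + 48990.15 = 411880.17
Import VAT = 411880.17 × 15% = 61782.03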